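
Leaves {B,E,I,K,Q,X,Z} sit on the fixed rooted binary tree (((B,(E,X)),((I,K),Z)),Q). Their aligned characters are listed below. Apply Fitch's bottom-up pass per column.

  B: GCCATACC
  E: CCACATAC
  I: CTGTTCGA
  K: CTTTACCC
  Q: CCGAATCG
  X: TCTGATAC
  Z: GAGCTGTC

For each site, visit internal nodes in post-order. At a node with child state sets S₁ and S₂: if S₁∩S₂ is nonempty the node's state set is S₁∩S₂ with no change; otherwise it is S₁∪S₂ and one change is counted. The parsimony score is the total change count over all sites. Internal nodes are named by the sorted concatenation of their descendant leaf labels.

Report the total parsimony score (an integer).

[col 0] EX: children E:{C}, X:{T} ∪→ {C,T}; cost 1
[col 0] BEX: children B:{G}, EX:{C,T} ∪→ {C,G,T}; cost 1
[col 0] IK: children I:{C}, K:{C} ∩→ {C}; cost 0
[col 0] IKZ: children IK:{C}, Z:{G} ∪→ {C,G}; cost 1
[col 0] BEIKXZ: children BEX:{C,G,T}, IKZ:{C,G} ∩→ {C,G}; cost 0
[col 0] BEIKQXZ: children BEIKXZ:{C,G}, Q:{C} ∩→ {C}; cost 0
[col 1] EX: children E:{C}, X:{C} ∩→ {C}; cost 0
[col 1] BEX: children B:{C}, EX:{C} ∩→ {C}; cost 0
[col 1] IK: children I:{T}, K:{T} ∩→ {T}; cost 0
[col 1] IKZ: children IK:{T}, Z:{A} ∪→ {A,T}; cost 1
[col 1] BEIKXZ: children BEX:{C}, IKZ:{A,T} ∪→ {A,C,T}; cost 1
[col 1] BEIKQXZ: children BEIKXZ:{A,C,T}, Q:{C} ∩→ {C}; cost 0
[col 2] EX: children E:{A}, X:{T} ∪→ {A,T}; cost 1
[col 2] BEX: children B:{C}, EX:{A,T} ∪→ {A,C,T}; cost 1
[col 2] IK: children I:{G}, K:{T} ∪→ {G,T}; cost 1
[col 2] IKZ: children IK:{G,T}, Z:{G} ∩→ {G}; cost 0
[col 2] BEIKXZ: children BEX:{A,C,T}, IKZ:{G} ∪→ {A,C,G,T}; cost 1
[col 2] BEIKQXZ: children BEIKXZ:{A,C,G,T}, Q:{G} ∩→ {G}; cost 0
[col 3] EX: children E:{C}, X:{G} ∪→ {C,G}; cost 1
[col 3] BEX: children B:{A}, EX:{C,G} ∪→ {A,C,G}; cost 1
[col 3] IK: children I:{T}, K:{T} ∩→ {T}; cost 0
[col 3] IKZ: children IK:{T}, Z:{C} ∪→ {C,T}; cost 1
[col 3] BEIKXZ: children BEX:{A,C,G}, IKZ:{C,T} ∩→ {C}; cost 0
[col 3] BEIKQXZ: children BEIKXZ:{C}, Q:{A} ∪→ {A,C}; cost 1
[col 4] EX: children E:{A}, X:{A} ∩→ {A}; cost 0
[col 4] BEX: children B:{T}, EX:{A} ∪→ {A,T}; cost 1
[col 4] IK: children I:{T}, K:{A} ∪→ {A,T}; cost 1
[col 4] IKZ: children IK:{A,T}, Z:{T} ∩→ {T}; cost 0
[col 4] BEIKXZ: children BEX:{A,T}, IKZ:{T} ∩→ {T}; cost 0
[col 4] BEIKQXZ: children BEIKXZ:{T}, Q:{A} ∪→ {A,T}; cost 1
[col 5] EX: children E:{T}, X:{T} ∩→ {T}; cost 0
[col 5] BEX: children B:{A}, EX:{T} ∪→ {A,T}; cost 1
[col 5] IK: children I:{C}, K:{C} ∩→ {C}; cost 0
[col 5] IKZ: children IK:{C}, Z:{G} ∪→ {C,G}; cost 1
[col 5] BEIKXZ: children BEX:{A,T}, IKZ:{C,G} ∪→ {A,C,G,T}; cost 1
[col 5] BEIKQXZ: children BEIKXZ:{A,C,G,T}, Q:{T} ∩→ {T}; cost 0
[col 6] EX: children E:{A}, X:{A} ∩→ {A}; cost 0
[col 6] BEX: children B:{C}, EX:{A} ∪→ {A,C}; cost 1
[col 6] IK: children I:{G}, K:{C} ∪→ {C,G}; cost 1
[col 6] IKZ: children IK:{C,G}, Z:{T} ∪→ {C,G,T}; cost 1
[col 6] BEIKXZ: children BEX:{A,C}, IKZ:{C,G,T} ∩→ {C}; cost 0
[col 6] BEIKQXZ: children BEIKXZ:{C}, Q:{C} ∩→ {C}; cost 0
[col 7] EX: children E:{C}, X:{C} ∩→ {C}; cost 0
[col 7] BEX: children B:{C}, EX:{C} ∩→ {C}; cost 0
[col 7] IK: children I:{A}, K:{C} ∪→ {A,C}; cost 1
[col 7] IKZ: children IK:{A,C}, Z:{C} ∩→ {C}; cost 0
[col 7] BEIKXZ: children BEX:{C}, IKZ:{C} ∩→ {C}; cost 0
[col 7] BEIKQXZ: children BEIKXZ:{C}, Q:{G} ∪→ {C,G}; cost 1
per-site changes: [3, 2, 4, 4, 3, 3, 3, 2]; total = 24

24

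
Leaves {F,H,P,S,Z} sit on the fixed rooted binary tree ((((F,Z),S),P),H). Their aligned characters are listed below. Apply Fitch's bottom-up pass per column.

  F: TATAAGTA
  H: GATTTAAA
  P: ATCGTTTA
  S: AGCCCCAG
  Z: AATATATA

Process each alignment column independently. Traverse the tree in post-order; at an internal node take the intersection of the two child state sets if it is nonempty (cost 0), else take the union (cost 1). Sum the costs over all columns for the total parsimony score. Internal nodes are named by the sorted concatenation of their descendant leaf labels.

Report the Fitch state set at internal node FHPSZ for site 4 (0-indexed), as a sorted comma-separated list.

site 0, node FZ: F={T} ∪ Z={A} → {A,T} (+1)
site 0, node FSZ: FZ={A,T} ∩ S={A} → {A} (+0)
site 0, node FPSZ: FSZ={A} ∩ P={A} → {A} (+0)
site 0, node FHPSZ: FPSZ={A} ∪ H={G} → {A,G} (+1)
site 1, node FZ: F={A} ∩ Z={A} → {A} (+0)
site 1, node FSZ: FZ={A} ∪ S={G} → {A,G} (+1)
site 1, node FPSZ: FSZ={A,G} ∪ P={T} → {A,G,T} (+1)
site 1, node FHPSZ: FPSZ={A,G,T} ∩ H={A} → {A} (+0)
site 2, node FZ: F={T} ∩ Z={T} → {T} (+0)
site 2, node FSZ: FZ={T} ∪ S={C} → {C,T} (+1)
site 2, node FPSZ: FSZ={C,T} ∩ P={C} → {C} (+0)
site 2, node FHPSZ: FPSZ={C} ∪ H={T} → {C,T} (+1)
site 3, node FZ: F={A} ∩ Z={A} → {A} (+0)
site 3, node FSZ: FZ={A} ∪ S={C} → {A,C} (+1)
site 3, node FPSZ: FSZ={A,C} ∪ P={G} → {A,C,G} (+1)
site 3, node FHPSZ: FPSZ={A,C,G} ∪ H={T} → {A,C,G,T} (+1)
site 4, node FZ: F={A} ∪ Z={T} → {A,T} (+1)
site 4, node FSZ: FZ={A,T} ∪ S={C} → {A,C,T} (+1)
site 4, node FPSZ: FSZ={A,C,T} ∩ P={T} → {T} (+0)
site 4, node FHPSZ: FPSZ={T} ∩ H={T} → {T} (+0)
site 5, node FZ: F={G} ∪ Z={A} → {A,G} (+1)
site 5, node FSZ: FZ={A,G} ∪ S={C} → {A,C,G} (+1)
site 5, node FPSZ: FSZ={A,C,G} ∪ P={T} → {A,C,G,T} (+1)
site 5, node FHPSZ: FPSZ={A,C,G,T} ∩ H={A} → {A} (+0)
site 6, node FZ: F={T} ∩ Z={T} → {T} (+0)
site 6, node FSZ: FZ={T} ∪ S={A} → {A,T} (+1)
site 6, node FPSZ: FSZ={A,T} ∩ P={T} → {T} (+0)
site 6, node FHPSZ: FPSZ={T} ∪ H={A} → {A,T} (+1)
site 7, node FZ: F={A} ∩ Z={A} → {A} (+0)
site 7, node FSZ: FZ={A} ∪ S={G} → {A,G} (+1)
site 7, node FPSZ: FSZ={A,G} ∩ P={A} → {A} (+0)
site 7, node FHPSZ: FPSZ={A} ∩ H={A} → {A} (+0)
per-site changes: [2, 2, 2, 3, 2, 3, 2, 1]; total = 17

T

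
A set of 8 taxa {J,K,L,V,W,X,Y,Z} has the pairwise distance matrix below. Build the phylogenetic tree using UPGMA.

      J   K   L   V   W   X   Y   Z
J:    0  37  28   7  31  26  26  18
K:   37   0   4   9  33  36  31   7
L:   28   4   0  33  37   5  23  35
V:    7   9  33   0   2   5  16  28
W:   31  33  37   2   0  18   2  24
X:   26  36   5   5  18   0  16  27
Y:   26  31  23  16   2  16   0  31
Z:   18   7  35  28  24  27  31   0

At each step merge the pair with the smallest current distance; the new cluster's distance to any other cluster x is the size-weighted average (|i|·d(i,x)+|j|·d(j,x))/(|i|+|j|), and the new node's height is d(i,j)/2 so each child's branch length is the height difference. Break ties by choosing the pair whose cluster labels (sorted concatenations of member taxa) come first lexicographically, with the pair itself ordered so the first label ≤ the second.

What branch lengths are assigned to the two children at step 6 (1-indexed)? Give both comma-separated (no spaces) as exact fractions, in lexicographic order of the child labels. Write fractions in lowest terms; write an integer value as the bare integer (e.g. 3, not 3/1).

1. join V+W (d=2) ⇒ VW; edges |V|=1, |W|=1
  updated: d(J,VW)=19, d(K,VW)=21, d(L,VW)=35, d(VW,X)=23/2, d(VW,Y)=9, d(VW,Z)=26
2. join K+L (d=4) ⇒ KL; edges |K|=2, |L|=2
  updated: d(J,KL)=65/2, d(KL,VW)=28, d(KL,X)=41/2, d(KL,Y)=27, d(KL,Z)=21
3. join VW+Y (d=9) ⇒ VWY; edges |VW|=7/2, |Y|=9/2
  updated: d(J,VWY)=64/3, d(KL,VWY)=83/3, d(VWY,X)=13, d(VWY,Z)=83/3
4. join VWY+X (d=13) ⇒ VWXY; edges |VWY|=2, |X|=13/2
  updated: d(J,VWXY)=45/2, d(KL,VWXY)=207/8, d(VWXY,Z)=55/2
5. join J+Z (d=18) ⇒ JZ; edges |J|=9, |Z|=9
  updated: d(JZ,KL)=107/4, d(JZ,VWXY)=25
6. join JZ+VWXY (d=25) ⇒ JVWXYZ; edges |JZ|=7/2, |VWXY|=6
  updated: d(JVWXYZ,KL)=157/6
7. join JVWXYZ+KL (d=157/6) ⇒ JKLVWXYZ; edges |JVWXYZ|=7/12, |KL|=133/12
final tree: (((J:9,Z:9):7/2,(((V:1,W:1):7/2,Y:9/2):2,X:13/2):6):7/12,(K:2,L:2):133/12)
total length: 185/3

7/2,6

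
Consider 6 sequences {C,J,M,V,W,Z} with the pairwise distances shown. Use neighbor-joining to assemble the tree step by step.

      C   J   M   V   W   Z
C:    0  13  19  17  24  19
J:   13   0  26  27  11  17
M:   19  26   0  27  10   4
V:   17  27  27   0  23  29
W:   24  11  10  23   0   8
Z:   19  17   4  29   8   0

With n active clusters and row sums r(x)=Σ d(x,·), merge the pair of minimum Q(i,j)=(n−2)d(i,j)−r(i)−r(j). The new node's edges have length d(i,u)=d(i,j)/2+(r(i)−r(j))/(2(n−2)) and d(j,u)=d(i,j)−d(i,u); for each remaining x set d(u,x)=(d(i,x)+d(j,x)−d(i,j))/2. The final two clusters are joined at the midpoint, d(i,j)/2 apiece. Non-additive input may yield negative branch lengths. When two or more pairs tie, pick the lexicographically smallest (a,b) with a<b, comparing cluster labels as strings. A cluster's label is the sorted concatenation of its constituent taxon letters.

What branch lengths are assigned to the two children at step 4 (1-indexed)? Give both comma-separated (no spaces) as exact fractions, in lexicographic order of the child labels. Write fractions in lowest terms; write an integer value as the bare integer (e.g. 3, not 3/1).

1. join C+V (d=17, Q=-147) ⇒ CV; edges |C|=37/8, |V|=99/8
  updated: d(CV,J)=23/2, d(CV,M)=29/2, d(CV,W)=15, d(CV,Z)=31/2
2. join CV+J (d=23/2, Q=-175/2) ⇒ CJV; edges |CV|=17/4, |J|=29/4
  updated: d(CJV,M)=29/2, d(CJV,W)=29/4, d(CJV,Z)=21/2
3. join CJV+W (d=29/4, Q=-43) ⇒ CJVW; edges |CJV|=43/8, |W|=15/8
  updated: d(CJVW,M)=69/8, d(CJVW,Z)=45/8
4. join CJVW+M (d=69/8, Q=-73/4) ⇒ CJMVW; edges |CJVW|=41/8, |M|=7/2
  updated: d(CJMVW,Z)=1/2
5. join CJMVW+Z (d=1/2) ⇒ CJMVWZ; edges |CJMVW|=1/4, |Z|=1/4
final tree: (((((C:37/8,V:99/8):17/4,J:29/4):43/8,W:15/8):41/8,M:7/2):1/4,Z:1/4)
total length: 359/8

41/8,7/2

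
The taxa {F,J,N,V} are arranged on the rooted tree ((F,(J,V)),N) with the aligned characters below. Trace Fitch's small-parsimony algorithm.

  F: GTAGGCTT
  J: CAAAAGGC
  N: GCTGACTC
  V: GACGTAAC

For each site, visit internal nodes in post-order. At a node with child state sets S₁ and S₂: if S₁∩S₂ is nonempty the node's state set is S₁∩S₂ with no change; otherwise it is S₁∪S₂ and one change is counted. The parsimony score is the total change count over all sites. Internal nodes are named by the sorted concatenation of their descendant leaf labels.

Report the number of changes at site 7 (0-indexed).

1

JV@0: {C} ∪ {G} = {C,G} (union, +1)
FJV@0: {G} ∩ {C,G} = {G} (intersection, +0)
FJNV@0: {G} ∩ {G} = {G} (intersection, +0)
JV@1: {A} ∩ {A} = {A} (intersection, +0)
FJV@1: {T} ∪ {A} = {A,T} (union, +1)
FJNV@1: {A,T} ∪ {C} = {A,C,T} (union, +1)
JV@2: {A} ∪ {C} = {A,C} (union, +1)
FJV@2: {A} ∩ {A,C} = {A} (intersection, +0)
FJNV@2: {A} ∪ {T} = {A,T} (union, +1)
JV@3: {A} ∪ {G} = {A,G} (union, +1)
FJV@3: {G} ∩ {A,G} = {G} (intersection, +0)
FJNV@3: {G} ∩ {G} = {G} (intersection, +0)
JV@4: {A} ∪ {T} = {A,T} (union, +1)
FJV@4: {G} ∪ {A,T} = {A,G,T} (union, +1)
FJNV@4: {A,G,T} ∩ {A} = {A} (intersection, +0)
JV@5: {G} ∪ {A} = {A,G} (union, +1)
FJV@5: {C} ∪ {A,G} = {A,C,G} (union, +1)
FJNV@5: {A,C,G} ∩ {C} = {C} (intersection, +0)
JV@6: {G} ∪ {A} = {A,G} (union, +1)
FJV@6: {T} ∪ {A,G} = {A,G,T} (union, +1)
FJNV@6: {A,G,T} ∩ {T} = {T} (intersection, +0)
JV@7: {C} ∩ {C} = {C} (intersection, +0)
FJV@7: {T} ∪ {C} = {C,T} (union, +1)
FJNV@7: {C,T} ∩ {C} = {C} (intersection, +0)
per-site changes: [1, 2, 2, 1, 2, 2, 2, 1]; total = 13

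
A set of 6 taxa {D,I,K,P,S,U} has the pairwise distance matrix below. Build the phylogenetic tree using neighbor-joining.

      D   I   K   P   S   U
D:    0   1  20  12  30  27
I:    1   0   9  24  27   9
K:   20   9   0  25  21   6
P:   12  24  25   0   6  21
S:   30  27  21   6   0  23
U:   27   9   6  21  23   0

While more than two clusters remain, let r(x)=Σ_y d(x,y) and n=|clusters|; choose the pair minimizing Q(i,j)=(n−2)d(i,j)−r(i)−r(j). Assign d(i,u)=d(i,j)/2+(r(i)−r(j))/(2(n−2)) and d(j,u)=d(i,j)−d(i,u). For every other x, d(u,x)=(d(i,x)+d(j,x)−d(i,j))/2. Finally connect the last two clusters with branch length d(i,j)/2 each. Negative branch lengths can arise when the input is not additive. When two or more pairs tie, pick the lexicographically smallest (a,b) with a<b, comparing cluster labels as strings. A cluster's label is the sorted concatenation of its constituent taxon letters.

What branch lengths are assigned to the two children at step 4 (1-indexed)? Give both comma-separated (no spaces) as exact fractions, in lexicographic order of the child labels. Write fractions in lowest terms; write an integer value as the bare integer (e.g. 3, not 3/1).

1. join P+S (d=6, Q=-171) ⇒ PS; edges |P|=5/8, |S|=43/8
  updated: d(D,PS)=18, d(I,PS)=45/2, d(K,PS)=20, d(PS,U)=19
2. join D+I (d=1, Q=-209/2) ⇒ DI; edges |D|=55/12, |I|=-43/12
  updated: d(DI,K)=14, d(DI,PS)=79/4, d(DI,U)=35/2
3. join DI+PS (d=79/4, Q=-141/2) ⇒ DIPS; edges |DI|=8, |PS|=47/4
  updated: d(DIPS,K)=57/8, d(DIPS,U)=67/8
4. join DIPS+K (d=57/8, Q=-43/2) ⇒ DIKPS; edges |DIPS|=19/4, |K|=19/8
  updated: d(DIKPS,U)=29/8
5. join DIKPS+U (d=29/8) ⇒ DIKPSU; edges |DIKPS|=29/16, |U|=29/16
final tree: ((((D:55/12,I:-43/12):8,(P:5/8,S:43/8):47/4):19/4,K:19/8):29/16,U:29/16)
total length: 75/2

19/4,19/8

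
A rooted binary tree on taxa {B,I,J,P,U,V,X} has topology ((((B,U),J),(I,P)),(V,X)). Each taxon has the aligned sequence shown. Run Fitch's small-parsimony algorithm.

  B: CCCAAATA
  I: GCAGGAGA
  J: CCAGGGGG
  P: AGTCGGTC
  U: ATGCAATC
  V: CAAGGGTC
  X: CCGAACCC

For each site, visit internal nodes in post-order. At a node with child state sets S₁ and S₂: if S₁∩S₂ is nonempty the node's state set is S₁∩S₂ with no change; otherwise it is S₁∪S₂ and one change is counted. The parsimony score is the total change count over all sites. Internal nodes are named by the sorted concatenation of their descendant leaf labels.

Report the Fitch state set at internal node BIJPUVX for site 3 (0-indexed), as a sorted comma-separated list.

G

[col 0] BU: children B:{C}, U:{A} ∪→ {A,C}; cost 1
[col 0] BJU: children BU:{A,C}, J:{C} ∩→ {C}; cost 0
[col 0] IP: children I:{G}, P:{A} ∪→ {A,G}; cost 1
[col 0] BIJPU: children BJU:{C}, IP:{A,G} ∪→ {A,C,G}; cost 1
[col 0] VX: children V:{C}, X:{C} ∩→ {C}; cost 0
[col 0] BIJPUVX: children BIJPU:{A,C,G}, VX:{C} ∩→ {C}; cost 0
[col 1] BU: children B:{C}, U:{T} ∪→ {C,T}; cost 1
[col 1] BJU: children BU:{C,T}, J:{C} ∩→ {C}; cost 0
[col 1] IP: children I:{C}, P:{G} ∪→ {C,G}; cost 1
[col 1] BIJPU: children BJU:{C}, IP:{C,G} ∩→ {C}; cost 0
[col 1] VX: children V:{A}, X:{C} ∪→ {A,C}; cost 1
[col 1] BIJPUVX: children BIJPU:{C}, VX:{A,C} ∩→ {C}; cost 0
[col 2] BU: children B:{C}, U:{G} ∪→ {C,G}; cost 1
[col 2] BJU: children BU:{C,G}, J:{A} ∪→ {A,C,G}; cost 1
[col 2] IP: children I:{A}, P:{T} ∪→ {A,T}; cost 1
[col 2] BIJPU: children BJU:{A,C,G}, IP:{A,T} ∩→ {A}; cost 0
[col 2] VX: children V:{A}, X:{G} ∪→ {A,G}; cost 1
[col 2] BIJPUVX: children BIJPU:{A}, VX:{A,G} ∩→ {A}; cost 0
[col 3] BU: children B:{A}, U:{C} ∪→ {A,C}; cost 1
[col 3] BJU: children BU:{A,C}, J:{G} ∪→ {A,C,G}; cost 1
[col 3] IP: children I:{G}, P:{C} ∪→ {C,G}; cost 1
[col 3] BIJPU: children BJU:{A,C,G}, IP:{C,G} ∩→ {C,G}; cost 0
[col 3] VX: children V:{G}, X:{A} ∪→ {A,G}; cost 1
[col 3] BIJPUVX: children BIJPU:{C,G}, VX:{A,G} ∩→ {G}; cost 0
[col 4] BU: children B:{A}, U:{A} ∩→ {A}; cost 0
[col 4] BJU: children BU:{A}, J:{G} ∪→ {A,G}; cost 1
[col 4] IP: children I:{G}, P:{G} ∩→ {G}; cost 0
[col 4] BIJPU: children BJU:{A,G}, IP:{G} ∩→ {G}; cost 0
[col 4] VX: children V:{G}, X:{A} ∪→ {A,G}; cost 1
[col 4] BIJPUVX: children BIJPU:{G}, VX:{A,G} ∩→ {G}; cost 0
[col 5] BU: children B:{A}, U:{A} ∩→ {A}; cost 0
[col 5] BJU: children BU:{A}, J:{G} ∪→ {A,G}; cost 1
[col 5] IP: children I:{A}, P:{G} ∪→ {A,G}; cost 1
[col 5] BIJPU: children BJU:{A,G}, IP:{A,G} ∩→ {A,G}; cost 0
[col 5] VX: children V:{G}, X:{C} ∪→ {C,G}; cost 1
[col 5] BIJPUVX: children BIJPU:{A,G}, VX:{C,G} ∩→ {G}; cost 0
[col 6] BU: children B:{T}, U:{T} ∩→ {T}; cost 0
[col 6] BJU: children BU:{T}, J:{G} ∪→ {G,T}; cost 1
[col 6] IP: children I:{G}, P:{T} ∪→ {G,T}; cost 1
[col 6] BIJPU: children BJU:{G,T}, IP:{G,T} ∩→ {G,T}; cost 0
[col 6] VX: children V:{T}, X:{C} ∪→ {C,T}; cost 1
[col 6] BIJPUVX: children BIJPU:{G,T}, VX:{C,T} ∩→ {T}; cost 0
[col 7] BU: children B:{A}, U:{C} ∪→ {A,C}; cost 1
[col 7] BJU: children BU:{A,C}, J:{G} ∪→ {A,C,G}; cost 1
[col 7] IP: children I:{A}, P:{C} ∪→ {A,C}; cost 1
[col 7] BIJPU: children BJU:{A,C,G}, IP:{A,C} ∩→ {A,C}; cost 0
[col 7] VX: children V:{C}, X:{C} ∩→ {C}; cost 0
[col 7] BIJPUVX: children BIJPU:{A,C}, VX:{C} ∩→ {C}; cost 0
per-site changes: [3, 3, 4, 4, 2, 3, 3, 3]; total = 25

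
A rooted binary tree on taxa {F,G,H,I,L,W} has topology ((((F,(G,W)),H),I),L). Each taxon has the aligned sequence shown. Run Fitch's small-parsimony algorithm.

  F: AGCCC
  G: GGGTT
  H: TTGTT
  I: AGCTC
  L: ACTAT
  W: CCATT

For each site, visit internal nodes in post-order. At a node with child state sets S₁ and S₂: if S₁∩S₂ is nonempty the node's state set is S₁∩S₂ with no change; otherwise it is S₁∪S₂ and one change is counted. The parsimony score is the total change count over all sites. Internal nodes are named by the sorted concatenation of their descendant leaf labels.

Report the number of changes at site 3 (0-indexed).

2

site 0, node GW: G={G} ∪ W={C} → {C,G} (+1)
site 0, node FGW: F={A} ∪ GW={C,G} → {A,C,G} (+1)
site 0, node FGHW: FGW={A,C,G} ∪ H={T} → {A,C,G,T} (+1)
site 0, node FGHIW: FGHW={A,C,G,T} ∩ I={A} → {A} (+0)
site 0, node FGHILW: FGHIW={A} ∩ L={A} → {A} (+0)
site 1, node GW: G={G} ∪ W={C} → {C,G} (+1)
site 1, node FGW: F={G} ∩ GW={C,G} → {G} (+0)
site 1, node FGHW: FGW={G} ∪ H={T} → {G,T} (+1)
site 1, node FGHIW: FGHW={G,T} ∩ I={G} → {G} (+0)
site 1, node FGHILW: FGHIW={G} ∪ L={C} → {C,G} (+1)
site 2, node GW: G={G} ∪ W={A} → {A,G} (+1)
site 2, node FGW: F={C} ∪ GW={A,G} → {A,C,G} (+1)
site 2, node FGHW: FGW={A,C,G} ∩ H={G} → {G} (+0)
site 2, node FGHIW: FGHW={G} ∪ I={C} → {C,G} (+1)
site 2, node FGHILW: FGHIW={C,G} ∪ L={T} → {C,G,T} (+1)
site 3, node GW: G={T} ∩ W={T} → {T} (+0)
site 3, node FGW: F={C} ∪ GW={T} → {C,T} (+1)
site 3, node FGHW: FGW={C,T} ∩ H={T} → {T} (+0)
site 3, node FGHIW: FGHW={T} ∩ I={T} → {T} (+0)
site 3, node FGHILW: FGHIW={T} ∪ L={A} → {A,T} (+1)
site 4, node GW: G={T} ∩ W={T} → {T} (+0)
site 4, node FGW: F={C} ∪ GW={T} → {C,T} (+1)
site 4, node FGHW: FGW={C,T} ∩ H={T} → {T} (+0)
site 4, node FGHIW: FGHW={T} ∪ I={C} → {C,T} (+1)
site 4, node FGHILW: FGHIW={C,T} ∩ L={T} → {T} (+0)
per-site changes: [3, 3, 4, 2, 2]; total = 14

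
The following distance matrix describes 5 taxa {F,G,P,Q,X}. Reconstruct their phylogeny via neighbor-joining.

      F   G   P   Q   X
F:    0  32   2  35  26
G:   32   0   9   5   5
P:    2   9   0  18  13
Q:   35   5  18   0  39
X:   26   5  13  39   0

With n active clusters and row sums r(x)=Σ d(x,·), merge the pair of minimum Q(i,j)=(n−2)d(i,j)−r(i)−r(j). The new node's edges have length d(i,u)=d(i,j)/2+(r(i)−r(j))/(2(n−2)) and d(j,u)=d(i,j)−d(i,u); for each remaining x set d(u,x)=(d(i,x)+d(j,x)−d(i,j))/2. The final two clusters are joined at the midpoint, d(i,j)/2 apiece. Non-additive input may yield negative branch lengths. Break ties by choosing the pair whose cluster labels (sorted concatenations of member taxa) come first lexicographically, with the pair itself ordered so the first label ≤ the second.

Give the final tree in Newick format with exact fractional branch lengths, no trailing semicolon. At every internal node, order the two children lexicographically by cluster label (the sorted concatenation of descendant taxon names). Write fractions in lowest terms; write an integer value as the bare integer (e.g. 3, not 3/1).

1. join G+Q (d=5, Q=-133) ⇒ GQ; edges |G|=-31/6, |Q|=61/6
  updated: d(F,GQ)=31, d(GQ,P)=11, d(GQ,X)=39/2
2. join F+P (d=2, Q=-81) ⇒ FP; edges |F|=37/4, |P|=-29/4
  updated: d(FP,GQ)=20, d(FP,X)=37/2
3. join FP+GQ (d=20, Q=-58) ⇒ FGPQ; edges |FP|=19/2, |GQ|=21/2
  updated: d(FGPQ,X)=9
4. join FGPQ+X (d=9) ⇒ FGPQX; edges |FGPQ|=9/2, |X|=9/2
final tree: (((F:37/4,P:-29/4):19/2,(G:-31/6,Q:61/6):21/2):9/2,X:9/2)
total length: 36

(((F:37/4,P:-29/4):19/2,(G:-31/6,Q:61/6):21/2):9/2,X:9/2)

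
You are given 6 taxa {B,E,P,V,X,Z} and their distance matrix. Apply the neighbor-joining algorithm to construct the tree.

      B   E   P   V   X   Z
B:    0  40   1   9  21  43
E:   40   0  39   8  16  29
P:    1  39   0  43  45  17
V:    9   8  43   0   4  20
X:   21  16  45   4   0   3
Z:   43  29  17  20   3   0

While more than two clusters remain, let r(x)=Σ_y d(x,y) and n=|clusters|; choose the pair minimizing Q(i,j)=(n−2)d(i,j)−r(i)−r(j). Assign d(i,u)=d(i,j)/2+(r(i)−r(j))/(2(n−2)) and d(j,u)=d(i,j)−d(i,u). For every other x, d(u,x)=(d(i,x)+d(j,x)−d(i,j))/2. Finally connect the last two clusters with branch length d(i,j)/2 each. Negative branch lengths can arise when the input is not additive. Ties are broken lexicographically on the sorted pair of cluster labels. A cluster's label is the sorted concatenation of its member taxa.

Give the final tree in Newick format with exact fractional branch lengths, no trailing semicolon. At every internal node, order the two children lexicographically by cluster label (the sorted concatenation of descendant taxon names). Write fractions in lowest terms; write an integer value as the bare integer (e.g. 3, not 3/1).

step 1: merge (B,P) at d=1, Q=-255; branch lengths B→-27/8, P→35/8; new cluster BP
  updated: d(BP,E)=39, d(BP,V)=51/2, d(BP,X)=65/2, d(BP,Z)=59/2
step 2: merge (X,Z) at d=3, Q=-128; branch lengths X→-17/6, Z→35/6; new cluster XZ
  updated: d(BP,XZ)=59/2, d(E,XZ)=21, d(V,XZ)=21/2
step 3: merge (BP,XZ) at d=59/2, Q=-96; branch lengths BP→23, XZ→13/2; new cluster BPXZ
  updated: d(BPXZ,E)=61/4, d(BPXZ,V)=13/4
step 4: merge (BPXZ,E) at d=61/4, Q=-53/2; branch lengths BPXZ→21/4, E→10; new cluster BEPXZ
  updated: d(BEPXZ,V)=-2
step 5: merge (BEPXZ,V) at d=-2; branch lengths BEPXZ→-1, V→-1; new cluster BEPVXZ
final tree: ((((B:-27/8,P:35/8):23,(X:-17/6,Z:35/6):13/2):21/4,E:10):-1,V:-1)
total length: 187/4

((((B:-27/8,P:35/8):23,(X:-17/6,Z:35/6):13/2):21/4,E:10):-1,V:-1)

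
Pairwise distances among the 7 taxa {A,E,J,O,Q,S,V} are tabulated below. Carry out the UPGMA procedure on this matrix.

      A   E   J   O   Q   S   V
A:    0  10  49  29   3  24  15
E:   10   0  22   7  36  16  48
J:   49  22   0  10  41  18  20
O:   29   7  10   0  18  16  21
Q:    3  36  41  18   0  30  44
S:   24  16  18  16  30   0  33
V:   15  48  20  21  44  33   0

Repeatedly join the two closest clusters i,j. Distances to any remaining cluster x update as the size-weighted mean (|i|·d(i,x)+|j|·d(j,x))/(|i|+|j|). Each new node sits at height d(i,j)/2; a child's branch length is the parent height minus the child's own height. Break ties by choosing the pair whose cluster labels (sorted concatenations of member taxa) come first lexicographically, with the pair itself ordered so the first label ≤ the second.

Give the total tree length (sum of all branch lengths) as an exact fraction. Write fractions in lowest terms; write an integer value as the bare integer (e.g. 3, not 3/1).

66

iteration 1: select A,Q (d=3); attach at lengths (3/2, 3/2); label the merged cluster AQ
  updated: d(AQ,E)=23, d(AQ,J)=45, d(AQ,O)=47/2, d(AQ,S)=27, d(AQ,V)=59/2
iteration 2: select E,O (d=7); attach at lengths (7/2, 7/2); label the merged cluster EO
  updated: d(AQ,EO)=93/4, d(EO,J)=16, d(EO,S)=16, d(EO,V)=69/2
iteration 3: select EO,J (d=16); attach at lengths (9/2, 8); label the merged cluster EJO
  updated: d(AQ,EJO)=61/2, d(EJO,S)=50/3, d(EJO,V)=89/3
iteration 4: select EJO,S (d=50/3); attach at lengths (1/3, 25/3); label the merged cluster EJOS
  updated: d(AQ,EJOS)=237/8, d(EJOS,V)=61/2
iteration 5: select AQ,V (d=59/2); attach at lengths (53/4, 59/4); label the merged cluster AQV
  updated: d(AQV,EJOS)=359/12
iteration 6: select AQV,EJOS (d=359/12); attach at lengths (5/24, 53/8); label the merged cluster AEJOQSV
final tree: (((A:3/2,Q:3/2):53/4,V:59/4):5/24,(((E:7/2,O:7/2):9/2,J:8):1/3,S:25/3):53/8)
total length: 66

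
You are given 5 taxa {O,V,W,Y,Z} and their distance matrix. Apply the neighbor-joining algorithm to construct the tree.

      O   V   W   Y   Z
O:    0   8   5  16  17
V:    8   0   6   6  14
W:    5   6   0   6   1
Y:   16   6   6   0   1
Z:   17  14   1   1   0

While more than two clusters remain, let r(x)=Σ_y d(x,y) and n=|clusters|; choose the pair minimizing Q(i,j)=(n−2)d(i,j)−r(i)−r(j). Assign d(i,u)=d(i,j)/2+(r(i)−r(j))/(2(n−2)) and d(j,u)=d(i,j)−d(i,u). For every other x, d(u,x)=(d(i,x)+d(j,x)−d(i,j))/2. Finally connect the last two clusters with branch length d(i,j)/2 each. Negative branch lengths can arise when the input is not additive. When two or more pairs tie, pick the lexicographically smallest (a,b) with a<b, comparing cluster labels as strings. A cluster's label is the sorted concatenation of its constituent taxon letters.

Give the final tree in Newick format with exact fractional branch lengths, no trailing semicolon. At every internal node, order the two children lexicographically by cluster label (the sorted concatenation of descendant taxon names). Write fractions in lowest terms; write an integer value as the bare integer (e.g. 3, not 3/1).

(((O:43/8,V:21/8):29/8,W:-17/8):41/16,(Y:-1/6,Z:7/6):41/16)

step 1: merge (Y,Z) at d=1, Q=-59; branch lengths Y→-1/6, Z→7/6; new cluster YZ
  updated: d(O,YZ)=16, d(V,YZ)=19/2, d(W,YZ)=3
step 2: merge (O,V) at d=8, Q=-73/2; branch lengths O→43/8, V→21/8; new cluster OV
  updated: d(OV,W)=3/2, d(OV,YZ)=35/4
step 3: merge (OV,W) at d=3/2, Q=-53/4; branch lengths OV→29/8, W→-17/8; new cluster OVW
  updated: d(OVW,YZ)=41/8
step 4: merge (OVW,YZ) at d=41/8; branch lengths OVW→41/16, YZ→41/16; new cluster OVWYZ
final tree: (((O:43/8,V:21/8):29/8,W:-17/8):41/16,(Y:-1/6,Z:7/6):41/16)
total length: 125/8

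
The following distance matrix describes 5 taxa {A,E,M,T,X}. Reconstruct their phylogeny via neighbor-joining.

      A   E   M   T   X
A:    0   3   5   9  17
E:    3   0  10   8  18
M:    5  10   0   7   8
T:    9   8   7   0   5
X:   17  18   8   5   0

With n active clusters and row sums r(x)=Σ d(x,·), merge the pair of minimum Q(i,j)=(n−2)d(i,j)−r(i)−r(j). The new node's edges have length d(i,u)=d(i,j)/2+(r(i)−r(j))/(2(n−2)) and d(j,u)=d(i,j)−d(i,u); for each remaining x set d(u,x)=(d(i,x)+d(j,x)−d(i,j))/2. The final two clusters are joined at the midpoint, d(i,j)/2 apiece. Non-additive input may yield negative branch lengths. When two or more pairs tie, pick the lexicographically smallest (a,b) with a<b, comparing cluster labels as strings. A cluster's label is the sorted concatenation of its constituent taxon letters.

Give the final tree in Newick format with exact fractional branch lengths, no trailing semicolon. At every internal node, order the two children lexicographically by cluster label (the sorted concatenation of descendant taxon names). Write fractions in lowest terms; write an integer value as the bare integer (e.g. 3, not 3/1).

((((A:2/3,E:7/3):5,M:1):4,T:0):5/2,X:5/2)

step 1: merge (A,E) at d=3, Q=-64; branch lengths A→2/3, E→7/3; new cluster AE
  updated: d(AE,M)=6, d(AE,T)=7, d(AE,X)=16
step 2: merge (AE,M) at d=6, Q=-38; branch lengths AE→5, M→1; new cluster AEM
  updated: d(AEM,T)=4, d(AEM,X)=9
step 3: merge (AEM,T) at d=4, Q=-18; branch lengths AEM→4, T→0; new cluster AEMT
  updated: d(AEMT,X)=5
step 4: merge (AEMT,X) at d=5; branch lengths AEMT→5/2, X→5/2; new cluster AEMTX
final tree: ((((A:2/3,E:7/3):5,M:1):4,T:0):5/2,X:5/2)
total length: 18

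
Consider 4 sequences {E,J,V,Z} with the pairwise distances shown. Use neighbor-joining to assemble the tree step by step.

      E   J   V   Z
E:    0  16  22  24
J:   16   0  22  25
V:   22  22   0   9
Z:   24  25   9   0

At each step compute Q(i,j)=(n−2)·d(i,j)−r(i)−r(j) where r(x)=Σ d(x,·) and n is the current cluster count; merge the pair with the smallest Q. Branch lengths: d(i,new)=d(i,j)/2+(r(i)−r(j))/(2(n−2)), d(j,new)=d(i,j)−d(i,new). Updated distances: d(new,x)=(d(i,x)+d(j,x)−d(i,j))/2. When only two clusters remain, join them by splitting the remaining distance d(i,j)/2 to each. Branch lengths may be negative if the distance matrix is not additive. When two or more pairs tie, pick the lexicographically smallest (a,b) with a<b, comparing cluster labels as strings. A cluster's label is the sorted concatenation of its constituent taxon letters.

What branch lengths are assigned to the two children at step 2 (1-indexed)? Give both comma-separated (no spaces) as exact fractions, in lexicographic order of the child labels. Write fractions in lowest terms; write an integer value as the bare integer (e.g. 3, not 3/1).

43/4,13/4

1. join E+J (d=16, Q=-93) ⇒ EJ; edges |E|=31/4, |J|=33/4
  updated: d(EJ,V)=14, d(EJ,Z)=33/2
2. join EJ+V (d=14, Q=-79/2) ⇒ EJV; edges |EJ|=43/4, |V|=13/4
  updated: d(EJV,Z)=23/4
3. join EJV+Z (d=23/4) ⇒ EJVZ; edges |EJV|=23/8, |Z|=23/8
final tree: (((E:31/4,J:33/4):43/4,V:13/4):23/8,Z:23/8)
total length: 143/4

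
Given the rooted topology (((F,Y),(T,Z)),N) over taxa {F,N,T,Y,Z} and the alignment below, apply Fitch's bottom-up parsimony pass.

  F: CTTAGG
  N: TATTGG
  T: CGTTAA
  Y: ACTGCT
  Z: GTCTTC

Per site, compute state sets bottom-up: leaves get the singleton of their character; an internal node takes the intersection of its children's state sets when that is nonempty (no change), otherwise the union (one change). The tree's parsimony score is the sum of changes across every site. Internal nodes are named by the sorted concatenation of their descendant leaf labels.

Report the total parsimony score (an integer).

site 0, node FY: F={C} ∪ Y={A} → {A,C} (+1)
site 0, node TZ: T={C} ∪ Z={G} → {C,G} (+1)
site 0, node FTYZ: FY={A,C} ∩ TZ={C,G} → {C} (+0)
site 0, node FNTYZ: FTYZ={C} ∪ N={T} → {C,T} (+1)
site 1, node FY: F={T} ∪ Y={C} → {C,T} (+1)
site 1, node TZ: T={G} ∪ Z={T} → {G,T} (+1)
site 1, node FTYZ: FY={C,T} ∩ TZ={G,T} → {T} (+0)
site 1, node FNTYZ: FTYZ={T} ∪ N={A} → {A,T} (+1)
site 2, node FY: F={T} ∩ Y={T} → {T} (+0)
site 2, node TZ: T={T} ∪ Z={C} → {C,T} (+1)
site 2, node FTYZ: FY={T} ∩ TZ={C,T} → {T} (+0)
site 2, node FNTYZ: FTYZ={T} ∩ N={T} → {T} (+0)
site 3, node FY: F={A} ∪ Y={G} → {A,G} (+1)
site 3, node TZ: T={T} ∩ Z={T} → {T} (+0)
site 3, node FTYZ: FY={A,G} ∪ TZ={T} → {A,G,T} (+1)
site 3, node FNTYZ: FTYZ={A,G,T} ∩ N={T} → {T} (+0)
site 4, node FY: F={G} ∪ Y={C} → {C,G} (+1)
site 4, node TZ: T={A} ∪ Z={T} → {A,T} (+1)
site 4, node FTYZ: FY={C,G} ∪ TZ={A,T} → {A,C,G,T} (+1)
site 4, node FNTYZ: FTYZ={A,C,G,T} ∩ N={G} → {G} (+0)
site 5, node FY: F={G} ∪ Y={T} → {G,T} (+1)
site 5, node TZ: T={A} ∪ Z={C} → {A,C} (+1)
site 5, node FTYZ: FY={G,T} ∪ TZ={A,C} → {A,C,G,T} (+1)
site 5, node FNTYZ: FTYZ={A,C,G,T} ∩ N={G} → {G} (+0)
per-site changes: [3, 3, 1, 2, 3, 3]; total = 15

15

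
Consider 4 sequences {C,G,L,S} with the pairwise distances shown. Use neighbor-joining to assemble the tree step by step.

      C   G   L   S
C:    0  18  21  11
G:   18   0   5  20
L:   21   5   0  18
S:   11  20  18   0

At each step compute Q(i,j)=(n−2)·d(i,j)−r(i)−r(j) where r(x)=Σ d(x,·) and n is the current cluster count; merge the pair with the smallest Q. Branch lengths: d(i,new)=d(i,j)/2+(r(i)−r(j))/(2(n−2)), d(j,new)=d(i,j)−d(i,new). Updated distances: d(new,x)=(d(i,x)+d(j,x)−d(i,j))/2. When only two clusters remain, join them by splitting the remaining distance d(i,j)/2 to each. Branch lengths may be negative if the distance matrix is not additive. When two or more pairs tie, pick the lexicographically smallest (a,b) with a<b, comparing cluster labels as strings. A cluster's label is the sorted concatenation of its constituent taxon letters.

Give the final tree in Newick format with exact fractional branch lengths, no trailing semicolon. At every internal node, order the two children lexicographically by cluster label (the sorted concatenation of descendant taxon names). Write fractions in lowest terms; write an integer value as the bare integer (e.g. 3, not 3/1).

(((C:23/4,S:21/4):45/4,G:9/4):11/8,L:11/8)

step 1: merge (C,S) at d=11, Q=-77; branch lengths C→23/4, S→21/4; new cluster CS
  updated: d(CS,G)=27/2, d(CS,L)=14
step 2: merge (CS,G) at d=27/2, Q=-65/2; branch lengths CS→45/4, G→9/4; new cluster CGS
  updated: d(CGS,L)=11/4
step 3: merge (CGS,L) at d=11/4; branch lengths CGS→11/8, L→11/8; new cluster CGLS
final tree: (((C:23/4,S:21/4):45/4,G:9/4):11/8,L:11/8)
total length: 109/4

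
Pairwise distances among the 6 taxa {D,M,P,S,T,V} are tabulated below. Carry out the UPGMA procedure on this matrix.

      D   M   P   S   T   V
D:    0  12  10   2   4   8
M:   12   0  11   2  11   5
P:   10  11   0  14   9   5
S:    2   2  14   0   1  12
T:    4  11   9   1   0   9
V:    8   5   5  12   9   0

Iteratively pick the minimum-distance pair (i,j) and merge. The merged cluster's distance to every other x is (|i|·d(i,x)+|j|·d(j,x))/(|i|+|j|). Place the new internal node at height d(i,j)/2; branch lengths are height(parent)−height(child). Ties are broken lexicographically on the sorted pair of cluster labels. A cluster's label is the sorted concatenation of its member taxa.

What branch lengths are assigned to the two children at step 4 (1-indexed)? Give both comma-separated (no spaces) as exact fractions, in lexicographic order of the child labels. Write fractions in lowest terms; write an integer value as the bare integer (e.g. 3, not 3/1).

step 1: merge (S,T) at d=1; branch lengths S→1/2, T→1/2; new cluster ST
  updated: d(D,ST)=3, d(M,ST)=13/2, d(P,ST)=23/2, d(ST,V)=21/2
step 2: merge (D,ST) at d=3; branch lengths D→3/2, ST→1; new cluster DST
  updated: d(DST,M)=25/3, d(DST,P)=11, d(DST,V)=29/3
step 3: merge (M,V) at d=5; branch lengths M→5/2, V→5/2; new cluster MV
  updated: d(DST,MV)=9, d(MV,P)=8
step 4: merge (MV,P) at d=8; branch lengths MV→3/2, P→4; new cluster MPV
  updated: d(DST,MPV)=29/3
step 5: merge (DST,MPV) at d=29/3; branch lengths DST→10/3, MPV→5/6; new cluster DMPSTV
final tree: ((D:3/2,(S:1/2,T:1/2):1):10/3,((M:5/2,V:5/2):3/2,P:4):5/6)
total length: 109/6

3/2,4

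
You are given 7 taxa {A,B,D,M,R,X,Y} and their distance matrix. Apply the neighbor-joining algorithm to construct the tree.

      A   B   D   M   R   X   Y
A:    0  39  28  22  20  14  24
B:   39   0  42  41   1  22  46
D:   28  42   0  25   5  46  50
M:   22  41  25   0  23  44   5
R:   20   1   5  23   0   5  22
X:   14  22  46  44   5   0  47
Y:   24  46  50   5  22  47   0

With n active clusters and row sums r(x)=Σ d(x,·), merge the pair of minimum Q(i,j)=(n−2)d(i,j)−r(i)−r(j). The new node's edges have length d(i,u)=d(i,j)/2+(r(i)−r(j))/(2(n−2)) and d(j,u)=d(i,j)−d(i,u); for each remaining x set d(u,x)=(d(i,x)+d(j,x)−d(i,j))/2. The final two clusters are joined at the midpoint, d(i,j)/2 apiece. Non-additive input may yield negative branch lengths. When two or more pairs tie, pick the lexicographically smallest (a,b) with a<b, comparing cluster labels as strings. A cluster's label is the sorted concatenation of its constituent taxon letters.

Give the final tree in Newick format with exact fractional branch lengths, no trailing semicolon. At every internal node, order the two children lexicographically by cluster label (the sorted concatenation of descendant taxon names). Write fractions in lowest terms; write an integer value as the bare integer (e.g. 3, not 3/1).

(((((A:11/2,(M:-9/10,Y:59/10):15):19/4,D:33/2):137/16,R:-189/16):61/16,B:175/16):177/32,X:177/32)

1. join M+Y (d=5, Q=-329) ⇒ MY; edges |M|=-9/10, |Y|=59/10
  updated: d(A,MY)=41/2, d(B,MY)=41, d(D,MY)=35, d(MY,R)=20, d(MY,X)=43
2. join A+MY (d=41/2, Q=-199) ⇒ AMY; edges |A|=11/2, |MY|=15
  updated: d(AMY,B)=119/4, d(AMY,D)=85/4, d(AMY,R)=39/4, d(AMY,X)=73/4
3. join AMY+D (d=85/4, Q=-259/2) ⇒ ADMY; edges |AMY|=19/4, |D|=33/2
  updated: d(ADMY,B)=101/4, d(ADMY,R)=-13/4, d(ADMY,X)=43/2
4. join ADMY+R (d=-13/4, Q=-211/4) ⇒ ADMRY; edges |ADMY|=137/16, |R|=-189/16
  updated: d(ADMRY,B)=59/4, d(ADMRY,X)=119/8
5. join ADMRY+B (d=59/4, Q=-413/8) ⇒ ABDMRY; edges |ADMRY|=61/16, |B|=175/16
  updated: d(ABDMRY,X)=177/16
6. join ABDMRY+X (d=177/16) ⇒ ABDMRXY; edges |ABDMRY|=177/32, |X|=177/32
final tree: (((((A:11/2,(M:-9/10,Y:59/10):15):19/4,D:33/2):137/16,R:-189/16):61/16,B:175/16):177/32,X:177/32)
total length: 1109/16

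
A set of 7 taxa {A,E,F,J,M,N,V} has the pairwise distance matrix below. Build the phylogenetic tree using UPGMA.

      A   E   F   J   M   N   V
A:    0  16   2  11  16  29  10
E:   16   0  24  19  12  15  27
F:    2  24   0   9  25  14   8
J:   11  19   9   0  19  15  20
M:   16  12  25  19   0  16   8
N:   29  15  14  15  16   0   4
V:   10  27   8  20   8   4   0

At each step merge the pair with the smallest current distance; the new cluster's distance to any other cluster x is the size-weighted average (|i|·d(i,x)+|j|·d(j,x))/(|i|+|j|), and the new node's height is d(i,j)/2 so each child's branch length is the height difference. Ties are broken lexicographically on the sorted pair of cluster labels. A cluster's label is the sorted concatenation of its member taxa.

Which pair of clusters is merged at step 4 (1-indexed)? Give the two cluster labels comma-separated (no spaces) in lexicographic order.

step 1: merge (A,F) at d=2; branch lengths A→1, F→1; new cluster AF
  updated: d(AF,E)=20, d(AF,J)=10, d(AF,M)=41/2, d(AF,N)=43/2, d(AF,V)=9
step 2: merge (N,V) at d=4; branch lengths N→2, V→2; new cluster NV
  updated: d(AF,NV)=61/4, d(E,NV)=21, d(J,NV)=35/2, d(M,NV)=12
step 3: merge (AF,J) at d=10; branch lengths AF→4, J→5; new cluster AFJ
  updated: d(AFJ,E)=59/3, d(AFJ,M)=20, d(AFJ,NV)=16
step 4: merge (E,M) at d=12; branch lengths E→6, M→6; new cluster EM
  updated: d(AFJ,EM)=119/6, d(EM,NV)=33/2
step 5: merge (AFJ,NV) at d=16; branch lengths AFJ→3, NV→6; new cluster AFJNV
  updated: d(AFJNV,EM)=37/2
step 6: merge (AFJNV,EM) at d=37/2; branch lengths AFJNV→5/4, EM→13/4; new cluster AEFJMNV
final tree: ((((A:1,F:1):4,J:5):3,(N:2,V:2):6):5/4,(E:6,M:6):13/4)
total length: 81/2

E,M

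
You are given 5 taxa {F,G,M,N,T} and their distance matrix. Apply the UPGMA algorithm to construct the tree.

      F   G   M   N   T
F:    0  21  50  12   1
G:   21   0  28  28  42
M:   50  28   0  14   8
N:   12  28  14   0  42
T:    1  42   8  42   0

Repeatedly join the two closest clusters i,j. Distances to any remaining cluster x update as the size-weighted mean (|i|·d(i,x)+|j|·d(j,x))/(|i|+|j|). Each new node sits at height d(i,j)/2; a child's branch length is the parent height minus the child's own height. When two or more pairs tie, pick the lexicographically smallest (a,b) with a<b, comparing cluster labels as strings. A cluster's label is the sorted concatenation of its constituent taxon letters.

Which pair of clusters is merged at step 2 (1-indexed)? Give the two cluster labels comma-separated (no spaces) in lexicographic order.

M,N

iteration 1: select F,T (d=1); attach at lengths (1/2, 1/2); label the merged cluster FT
  updated: d(FT,G)=63/2, d(FT,M)=29, d(FT,N)=27
iteration 2: select M,N (d=14); attach at lengths (7, 7); label the merged cluster MN
  updated: d(FT,MN)=28, d(G,MN)=28
iteration 3: select FT,MN (d=28); attach at lengths (27/2, 7); label the merged cluster FMNT
  updated: d(FMNT,G)=119/4
iteration 4: select FMNT,G (d=119/4); attach at lengths (7/8, 119/8); label the merged cluster FGMNT
final tree: (((F:1/2,T:1/2):27/2,(M:7,N:7):7):7/8,G:119/8)
total length: 205/4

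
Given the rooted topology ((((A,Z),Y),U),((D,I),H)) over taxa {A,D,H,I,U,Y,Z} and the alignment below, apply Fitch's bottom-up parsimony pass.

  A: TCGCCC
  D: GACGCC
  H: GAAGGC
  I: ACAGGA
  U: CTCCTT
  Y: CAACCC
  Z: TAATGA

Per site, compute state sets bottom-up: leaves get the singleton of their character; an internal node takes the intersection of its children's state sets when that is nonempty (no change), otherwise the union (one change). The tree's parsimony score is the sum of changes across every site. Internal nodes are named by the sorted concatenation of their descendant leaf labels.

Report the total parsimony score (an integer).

18

site 0, node AZ: A={T} ∩ Z={T} → {T} (+0)
site 0, node AYZ: AZ={T} ∪ Y={C} → {C,T} (+1)
site 0, node AUYZ: AYZ={C,T} ∩ U={C} → {C} (+0)
site 0, node DI: D={G} ∪ I={A} → {A,G} (+1)
site 0, node DHI: DI={A,G} ∩ H={G} → {G} (+0)
site 0, node ADHIUYZ: AUYZ={C} ∪ DHI={G} → {C,G} (+1)
site 1, node AZ: A={C} ∪ Z={A} → {A,C} (+1)
site 1, node AYZ: AZ={A,C} ∩ Y={A} → {A} (+0)
site 1, node AUYZ: AYZ={A} ∪ U={T} → {A,T} (+1)
site 1, node DI: D={A} ∪ I={C} → {A,C} (+1)
site 1, node DHI: DI={A,C} ∩ H={A} → {A} (+0)
site 1, node ADHIUYZ: AUYZ={A,T} ∩ DHI={A} → {A} (+0)
site 2, node AZ: A={G} ∪ Z={A} → {A,G} (+1)
site 2, node AYZ: AZ={A,G} ∩ Y={A} → {A} (+0)
site 2, node AUYZ: AYZ={A} ∪ U={C} → {A,C} (+1)
site 2, node DI: D={C} ∪ I={A} → {A,C} (+1)
site 2, node DHI: DI={A,C} ∩ H={A} → {A} (+0)
site 2, node ADHIUYZ: AUYZ={A,C} ∩ DHI={A} → {A} (+0)
site 3, node AZ: A={C} ∪ Z={T} → {C,T} (+1)
site 3, node AYZ: AZ={C,T} ∩ Y={C} → {C} (+0)
site 3, node AUYZ: AYZ={C} ∩ U={C} → {C} (+0)
site 3, node DI: D={G} ∩ I={G} → {G} (+0)
site 3, node DHI: DI={G} ∩ H={G} → {G} (+0)
site 3, node ADHIUYZ: AUYZ={C} ∪ DHI={G} → {C,G} (+1)
site 4, node AZ: A={C} ∪ Z={G} → {C,G} (+1)
site 4, node AYZ: AZ={C,G} ∩ Y={C} → {C} (+0)
site 4, node AUYZ: AYZ={C} ∪ U={T} → {C,T} (+1)
site 4, node DI: D={C} ∪ I={G} → {C,G} (+1)
site 4, node DHI: DI={C,G} ∩ H={G} → {G} (+0)
site 4, node ADHIUYZ: AUYZ={C,T} ∪ DHI={G} → {C,G,T} (+1)
site 5, node AZ: A={C} ∪ Z={A} → {A,C} (+1)
site 5, node AYZ: AZ={A,C} ∩ Y={C} → {C} (+0)
site 5, node AUYZ: AYZ={C} ∪ U={T} → {C,T} (+1)
site 5, node DI: D={C} ∪ I={A} → {A,C} (+1)
site 5, node DHI: DI={A,C} ∩ H={C} → {C} (+0)
site 5, node ADHIUYZ: AUYZ={C,T} ∩ DHI={C} → {C} (+0)
per-site changes: [3, 3, 3, 2, 4, 3]; total = 18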